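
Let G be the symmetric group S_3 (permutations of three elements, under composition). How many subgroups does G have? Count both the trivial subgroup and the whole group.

6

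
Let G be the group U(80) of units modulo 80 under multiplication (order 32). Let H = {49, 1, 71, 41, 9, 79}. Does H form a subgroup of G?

|H| = 6 does not divide |G| = 32, so by Lagrange H is not a subgroup.

No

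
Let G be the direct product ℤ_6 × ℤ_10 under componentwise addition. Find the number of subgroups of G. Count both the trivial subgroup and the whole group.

|G| = 60, so by Lagrange every subgroup order divides 60. Divisors: 1, 2, 3, 4, 5, 6, 10, 12, 15, 20, 30, 60.
Subgroups by order — order 1: 1; order 2: 3; order 3: 1; order 4: 1; order 5: 1; order 6: 3; order 10: 3; order 12: 1; order 15: 1; order 20: 1; order 30: 3; order 60: 1.
Total: 1 + 3 + 1 + 1 + 1 + 3 + 3 + 1 + 1 + 1 + 3 + 1 = 20.

20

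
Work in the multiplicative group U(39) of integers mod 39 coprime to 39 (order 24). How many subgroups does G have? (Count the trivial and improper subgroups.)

16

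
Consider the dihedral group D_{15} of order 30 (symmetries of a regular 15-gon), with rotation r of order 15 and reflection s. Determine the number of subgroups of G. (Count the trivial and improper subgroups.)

28

|G| = 30, so by Lagrange every subgroup order divides 30. Divisors: 1, 2, 3, 5, 6, 10, 15, 30.
Subgroups by order — order 1: 1; order 2: 15; order 3: 1; order 5: 1; order 6: 5; order 10: 3; order 15: 1; order 30: 1.
Total: 1 + 15 + 1 + 1 + 5 + 3 + 1 + 1 = 28.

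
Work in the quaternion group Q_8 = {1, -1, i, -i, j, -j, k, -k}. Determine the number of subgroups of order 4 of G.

|G| = 8 and 4 | 8, so subgroups of order 4 are possible by Lagrange.
The subgroups of order 4 are: {1, -1, i, -i}; {1, -1, j, -j}; {1, -1, k, -k}.
So G has 3 subgroups of order 4.

3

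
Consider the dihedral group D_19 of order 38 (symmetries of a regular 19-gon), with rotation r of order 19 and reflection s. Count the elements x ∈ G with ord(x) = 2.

19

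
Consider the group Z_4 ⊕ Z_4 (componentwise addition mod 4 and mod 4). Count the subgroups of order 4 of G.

7

|G| = 16 and 4 | 16, so subgroups of order 4 are possible by Lagrange.
The subgroups of order 4 are: {(0,0), (0,1), (0,2), (0,3)}; {(0,0), (0,2), (2,0), (2,2)}; {(0,0), (0,2), (2,1), (2,3)}; {(0,0), (1,0), (2,0), (3,0)}; … (7 in all).
So G has 7 subgroups of order 4.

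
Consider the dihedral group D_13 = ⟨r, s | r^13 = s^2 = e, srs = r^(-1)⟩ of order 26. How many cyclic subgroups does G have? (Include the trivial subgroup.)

Each element a generates a cyclic subgroup ⟨a⟩; distinct elements may generate the same one (a cyclic group of order d has φ(d) generators).
Cyclic subgroups by order — order 1: 1; order 2: 13; order 13: 1.
Total: 15.

15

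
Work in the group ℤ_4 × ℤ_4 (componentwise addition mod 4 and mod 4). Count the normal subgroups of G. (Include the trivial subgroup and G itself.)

15

G is abelian, so every subgroup is normal.
G has 15 subgroups in total, hence 15 normal subgroups.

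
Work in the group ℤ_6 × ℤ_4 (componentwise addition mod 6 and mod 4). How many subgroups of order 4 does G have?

3

|G| = 24 and 4 | 24, so subgroups of order 4 are possible by Lagrange.
The subgroups of order 4 are: {(0,0), (0,1), (0,2), (0,3)}; {(0,0), (0,2), (3,0), (3,2)}; {(0,0), (0,2), (3,1), (3,3)}.
So G has 3 subgroups of order 4.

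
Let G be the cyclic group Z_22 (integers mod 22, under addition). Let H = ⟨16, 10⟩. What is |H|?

11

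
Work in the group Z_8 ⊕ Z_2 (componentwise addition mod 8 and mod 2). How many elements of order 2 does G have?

3

An element (a,b) has order lcm(ord(a), ord(b)); count pairs with lcm equal to 2.
Enumerating gives 3 such elements.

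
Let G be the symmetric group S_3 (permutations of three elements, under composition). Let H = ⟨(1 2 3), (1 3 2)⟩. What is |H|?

|⟨(1 2 3)⟩| = 3 and |⟨(1 3 2)⟩| = 3, so |H| is a multiple of lcm(3, 3) = 3 and divides |G| = 6.
Closing under the operation: H = {e, (1 2 3), (1 3 2)}, so |H| = 3.

3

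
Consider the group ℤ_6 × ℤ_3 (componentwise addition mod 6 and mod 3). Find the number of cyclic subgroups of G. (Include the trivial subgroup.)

Group the elements of G by the cyclic subgroup they generate; each cyclic subgroup of order d accounts for φ(d) elements.
Cyclic subgroups by order — order 1: 1; order 2: 1; order 3: 4; order 6: 4.
Total: 10.

10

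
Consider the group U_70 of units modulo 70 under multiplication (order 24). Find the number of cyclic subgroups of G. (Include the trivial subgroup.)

12

Each element a generates a cyclic subgroup ⟨a⟩; distinct elements may generate the same one (a cyclic group of order d has φ(d) generators).
Cyclic subgroups by order — order 1: 1; order 2: 3; order 3: 1; order 4: 2; order 6: 3; order 12: 2.
Total: 12.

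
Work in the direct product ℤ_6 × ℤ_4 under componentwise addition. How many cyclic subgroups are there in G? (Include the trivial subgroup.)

12

Group the elements of G by the cyclic subgroup they generate; each cyclic subgroup of order d accounts for φ(d) elements.
Cyclic subgroups by order — order 1: 1; order 2: 3; order 3: 1; order 4: 2; order 6: 3; order 12: 2.
Total: 12.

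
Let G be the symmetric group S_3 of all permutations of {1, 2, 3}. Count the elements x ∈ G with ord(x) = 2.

3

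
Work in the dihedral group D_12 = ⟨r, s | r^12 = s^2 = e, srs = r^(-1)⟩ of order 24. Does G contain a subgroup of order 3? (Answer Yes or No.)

3 | 24. A subgroup of order 3 is {e, r^4, r^8}.

Yes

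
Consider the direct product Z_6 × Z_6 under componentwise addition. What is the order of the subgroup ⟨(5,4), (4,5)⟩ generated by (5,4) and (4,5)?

12

|⟨(5,4)⟩| = 6 and |⟨(4,5)⟩| = 6, so |H| is a multiple of lcm(6, 6) = 6 and divides |G| = 36.
Closing under the operation: H = {(0,0), (0,3), (1,2), (1,5), (2,1), (2,4), (3,0), (3,3), (4,2), (4,5), (5,1), (5,4)}, so |H| = 12.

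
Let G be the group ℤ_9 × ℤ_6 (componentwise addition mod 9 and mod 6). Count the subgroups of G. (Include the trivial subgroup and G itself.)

|G| = 54, so by Lagrange every subgroup order divides 54. Divisors: 1, 2, 3, 6, 9, 18, 27, 54.
Subgroups by order — order 1: 1; order 2: 1; order 3: 4; order 6: 4; order 9: 4; order 18: 4; order 27: 1; order 54: 1.
Total: 1 + 1 + 4 + 4 + 4 + 4 + 1 + 1 = 20.

20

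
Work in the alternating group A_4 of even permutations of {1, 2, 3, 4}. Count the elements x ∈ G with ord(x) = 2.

3

The elements of order 2 are: (1 2)(3 4), (1 3)(2 4), (1 4)(2 3).
That's 3.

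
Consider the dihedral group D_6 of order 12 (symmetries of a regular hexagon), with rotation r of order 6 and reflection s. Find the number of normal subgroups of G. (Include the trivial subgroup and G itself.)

7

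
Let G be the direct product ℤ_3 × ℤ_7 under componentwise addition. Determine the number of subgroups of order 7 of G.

1

|G| = 21 and 7 | 21, so subgroups of order 7 are possible by Lagrange.
The subgroups of order 7 are: {(0,0), (0,1), (0,2), (0,3), (0,4), (0,5), (0,6)}.
So G has 1 subgroup of order 7.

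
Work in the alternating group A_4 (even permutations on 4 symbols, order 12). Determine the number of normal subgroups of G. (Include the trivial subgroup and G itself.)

G has 10 subgroups. Checking conjugation-invariance by order — order 1: 1/1 normal; order 2: 0/3 normal; order 3: 0/4 normal; order 4: 1/1 normal; order 12: 1/1 normal.
Total normal subgroups: 3.

3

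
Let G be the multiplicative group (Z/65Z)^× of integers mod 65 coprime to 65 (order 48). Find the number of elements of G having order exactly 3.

The elements of order 3 are: 16, 61.
That's 2.

2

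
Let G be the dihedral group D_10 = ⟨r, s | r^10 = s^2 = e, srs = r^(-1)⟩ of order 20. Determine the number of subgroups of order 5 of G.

1

|G| = 20 and 5 | 20, so subgroups of order 5 are possible by Lagrange.
The subgroups of order 5 are: {e, r^2, r^4, r^6, r^8}.
So G has 1 subgroup of order 5.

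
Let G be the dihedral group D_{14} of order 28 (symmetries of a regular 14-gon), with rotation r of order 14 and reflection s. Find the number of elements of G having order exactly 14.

The elements of order 14 are: r, r^3, r^5, r^9, r^11, r^13.
That's 6.

6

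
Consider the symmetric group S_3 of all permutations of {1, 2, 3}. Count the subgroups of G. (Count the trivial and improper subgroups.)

|G| = 6, so by Lagrange every subgroup order divides 6. Divisors: 1, 2, 3, 6.
Subgroups by order — order 1: 1; order 2: 3; order 3: 1; order 6: 1.
Total: 1 + 3 + 1 + 1 = 6.

6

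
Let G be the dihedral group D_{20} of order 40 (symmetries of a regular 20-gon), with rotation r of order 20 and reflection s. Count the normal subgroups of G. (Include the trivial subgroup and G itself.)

9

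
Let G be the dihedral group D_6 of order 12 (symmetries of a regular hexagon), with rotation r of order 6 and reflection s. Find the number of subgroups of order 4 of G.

3

|G| = 12 and 4 | 12, so subgroups of order 4 are possible by Lagrange.
The subgroups of order 4 are: {e, r^3, r^2s, r^5s}; {e, r^3, s, r^3s}; {e, r^3, rs, r^4s}.
So G has 3 subgroups of order 4.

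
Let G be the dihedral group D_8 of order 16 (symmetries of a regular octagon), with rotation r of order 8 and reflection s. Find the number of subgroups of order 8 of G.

|G| = 16 and 8 | 16, so subgroups of order 8 are possible by Lagrange.
The subgroups of order 8 are: {e, r, r^2, r^3, r^4, r^5, r^6, r^7}; {e, r^2, r^4, r^6, s, r^2s, r^4s, r^6s}; {e, r^2, r^4, r^6, rs, r^3s, r^5s, r^7s}.
So G has 3 subgroups of order 8.

3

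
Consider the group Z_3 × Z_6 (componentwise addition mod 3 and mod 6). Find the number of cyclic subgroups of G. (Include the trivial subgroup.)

10

Each element a generates a cyclic subgroup ⟨a⟩; distinct elements may generate the same one (a cyclic group of order d has φ(d) generators).
Cyclic subgroups by order — order 1: 1; order 2: 1; order 3: 4; order 6: 4.
Total: 10.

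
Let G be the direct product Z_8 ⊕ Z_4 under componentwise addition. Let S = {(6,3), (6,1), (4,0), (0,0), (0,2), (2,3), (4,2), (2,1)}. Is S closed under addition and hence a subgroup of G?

Yes

|S| = 8 divides |G| = 32, consistent with Lagrange.
S contains the identity, every element's inverse is in S, and S is closed under +: it is a subgroup.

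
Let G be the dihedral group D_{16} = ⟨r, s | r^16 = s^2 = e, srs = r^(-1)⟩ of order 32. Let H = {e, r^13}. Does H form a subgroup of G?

No

r^13 ∈ H but its inverse r^3 ∉ H, so H is not a subgroup.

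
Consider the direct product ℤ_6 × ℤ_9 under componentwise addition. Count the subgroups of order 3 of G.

|G| = 54 and 3 | 54, so subgroups of order 3 are possible by Lagrange.
The subgroups of order 3 are: {(0,0), (0,3), (0,6)}; {(0,0), (2,0), (4,0)}; {(0,0), (2,3), (4,6)}; {(0,0), (2,6), (4,3)}.
So G has 4 subgroups of order 3.

4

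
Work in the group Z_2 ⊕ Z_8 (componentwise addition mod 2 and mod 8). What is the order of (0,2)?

4

The order of (0,2) in Z_2 × Z_8 is lcm(ord(0) in Z_2, ord(2) in Z_8).
ord(0) = 1 and ord(2) = 4, so |⟨(0,2)⟩| = lcm(1, 4) = 4.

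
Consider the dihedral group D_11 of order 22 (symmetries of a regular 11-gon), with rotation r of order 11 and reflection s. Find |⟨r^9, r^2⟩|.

11

|⟨r^9⟩| = 11 and |⟨r^2⟩| = 11, so |H| is a multiple of lcm(11, 11) = 11 and divides |G| = 22.
Closing under the operation: H = {e, r, r^2, r^3, r^4, r^5, r^6, r^7, r^8, r^9, r^10}, so |H| = 11.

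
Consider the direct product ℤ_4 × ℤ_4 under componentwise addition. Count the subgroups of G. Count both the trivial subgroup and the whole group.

|G| = 16, so by Lagrange every subgroup order divides 16. Divisors: 1, 2, 4, 8, 16.
Subgroups by order — order 1: 1; order 2: 3; order 4: 7; order 8: 3; order 16: 1.
Total: 1 + 3 + 7 + 3 + 1 = 15.

15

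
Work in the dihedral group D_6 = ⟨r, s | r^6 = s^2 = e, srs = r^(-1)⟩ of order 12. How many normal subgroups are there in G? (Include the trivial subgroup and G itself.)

7

G has 16 subgroups. Checking conjugation-invariance by order — order 1: 1/1 normal; order 2: 1/7 normal; order 3: 1/1 normal; order 4: 0/3 normal; order 6: 3/3 normal; order 12: 1/1 normal.
Total normal subgroups: 7.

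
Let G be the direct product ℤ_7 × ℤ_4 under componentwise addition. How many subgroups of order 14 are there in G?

1

|G| = 28 and 14 | 28, so subgroups of order 14 are possible by Lagrange.
The subgroups of order 14 are: {(0,0), (0,2), (1,0), (1,2), (2,0), (2,2), (3,0), (3,2), (4,0), (4,2), (5,0), (5,2), (6,0), (6,2)}.
So G has 1 subgroup of order 14.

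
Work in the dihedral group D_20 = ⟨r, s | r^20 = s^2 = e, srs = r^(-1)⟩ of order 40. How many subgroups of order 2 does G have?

|G| = 40 and 2 | 40, so subgroups of order 2 are possible by Lagrange.
The subgroups of order 2 are: {e, r^10}; {e, r^10s}; {e, r^11s}; {e, r^12s}; … (21 in all).
So G has 21 subgroups of order 2.

21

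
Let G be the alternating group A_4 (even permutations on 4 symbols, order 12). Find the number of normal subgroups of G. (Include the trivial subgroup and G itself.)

G has 10 subgroups. Checking conjugation-invariance by order — order 1: 1/1 normal; order 2: 0/3 normal; order 3: 0/4 normal; order 4: 1/1 normal; order 12: 1/1 normal.
Total normal subgroups: 3.

3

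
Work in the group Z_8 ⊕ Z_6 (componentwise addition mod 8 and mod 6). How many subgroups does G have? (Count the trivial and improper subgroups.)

|G| = 48, so by Lagrange every subgroup order divides 48. Divisors: 1, 2, 3, 4, 6, 8, 12, 16, 24, 48.
Subgroups by order — order 1: 1; order 2: 3; order 3: 1; order 4: 3; order 6: 3; order 8: 3; order 12: 3; order 16: 1; order 24: 3; order 48: 1.
Total: 1 + 3 + 1 + 3 + 3 + 3 + 3 + 1 + 3 + 1 = 22.

22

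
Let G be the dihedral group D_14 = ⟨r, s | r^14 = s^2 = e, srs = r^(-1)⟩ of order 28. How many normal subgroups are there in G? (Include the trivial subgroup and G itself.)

7

G has 28 subgroups. Checking conjugation-invariance by order — order 1: 1/1 normal; order 2: 1/15 normal; order 4: 0/7 normal; order 7: 1/1 normal; order 14: 3/3 normal; order 28: 1/1 normal.
Total normal subgroups: 7.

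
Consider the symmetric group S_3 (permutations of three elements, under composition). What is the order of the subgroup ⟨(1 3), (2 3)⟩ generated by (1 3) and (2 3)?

6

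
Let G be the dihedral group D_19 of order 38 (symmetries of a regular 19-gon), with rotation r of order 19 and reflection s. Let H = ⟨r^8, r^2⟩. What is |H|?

|⟨r^8⟩| = 19 and |⟨r^2⟩| = 19, so |H| is a multiple of lcm(19, 19) = 19 and divides |G| = 38.
Closing under the operation: H = {e, r, r^2, r^3, r^4, r^5, r^6, r^7, r^8, r^9, r^10, r^11, r^12, r^13, r^14, r^15, r^16, r^17, r^18}, so |H| = 19.

19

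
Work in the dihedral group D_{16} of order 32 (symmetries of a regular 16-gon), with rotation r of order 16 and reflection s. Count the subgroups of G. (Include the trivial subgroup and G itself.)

36

|G| = 32, so by Lagrange every subgroup order divides 32. Divisors: 1, 2, 4, 8, 16, 32.
Subgroups by order — order 1: 1; order 2: 17; order 4: 9; order 8: 5; order 16: 3; order 32: 1.
Total: 1 + 17 + 9 + 5 + 3 + 1 = 36.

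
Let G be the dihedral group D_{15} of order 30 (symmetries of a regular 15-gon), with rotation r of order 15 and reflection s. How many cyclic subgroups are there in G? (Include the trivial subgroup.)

A cyclic subgroup of order d is generated by each of its φ(d) elements of order d, so the cyclic subgroups of order d number (#elements of order d)/φ(d).
Cyclic subgroups by order — order 1: 1; order 2: 15; order 3: 1; order 5: 1; order 15: 1.
Total: 19.

19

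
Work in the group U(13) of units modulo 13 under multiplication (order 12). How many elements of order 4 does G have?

2

The elements of order 4 are: 5, 8.
That's 2.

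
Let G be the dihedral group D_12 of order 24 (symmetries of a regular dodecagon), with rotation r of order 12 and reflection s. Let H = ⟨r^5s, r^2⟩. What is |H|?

12

|⟨r^5s⟩| = 2 and |⟨r^2⟩| = 6, so |H| is a multiple of lcm(2, 6) = 6 and divides |G| = 24.
Closing under the operation: H = {e, r^2, r^4, r^6, r^8, r^10, rs, r^3s, r^5s, r^7s, r^9s, r^11s}, so |H| = 12.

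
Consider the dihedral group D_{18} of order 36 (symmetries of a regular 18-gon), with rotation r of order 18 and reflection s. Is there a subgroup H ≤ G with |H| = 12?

Yes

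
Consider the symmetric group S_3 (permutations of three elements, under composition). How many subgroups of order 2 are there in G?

|G| = 6 and 2 | 6, so subgroups of order 2 are possible by Lagrange.
The subgroups of order 2 are: {e, (1 2)}; {e, (1 3)}; {e, (2 3)}.
So G has 3 subgroups of order 2.

3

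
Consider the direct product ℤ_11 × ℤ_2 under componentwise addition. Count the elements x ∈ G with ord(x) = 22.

10

An element (a,b) has order lcm(ord(a), ord(b)); count pairs with lcm equal to 22.
Enumerating gives 10 such elements.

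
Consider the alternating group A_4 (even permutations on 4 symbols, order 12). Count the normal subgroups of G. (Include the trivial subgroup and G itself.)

G has 10 subgroups. Checking conjugation-invariance by order — order 1: 1/1 normal; order 2: 0/3 normal; order 3: 0/4 normal; order 4: 1/1 normal; order 12: 1/1 normal.
Total normal subgroups: 3.

3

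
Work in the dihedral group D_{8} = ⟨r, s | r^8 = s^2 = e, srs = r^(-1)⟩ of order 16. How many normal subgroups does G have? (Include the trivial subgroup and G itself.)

7

G has 19 subgroups. Checking conjugation-invariance by order — order 1: 1/1 normal; order 2: 1/9 normal; order 4: 1/5 normal; order 8: 3/3 normal; order 16: 1/1 normal.
Total normal subgroups: 7.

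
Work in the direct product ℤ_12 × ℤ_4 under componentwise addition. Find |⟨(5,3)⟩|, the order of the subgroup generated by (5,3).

The order of (5,3) in Z_12 × Z_4 is lcm(ord(5) in Z_12, ord(3) in Z_4).
ord(5) = 12 and ord(3) = 4, so |⟨(5,3)⟩| = lcm(12, 4) = 12.

12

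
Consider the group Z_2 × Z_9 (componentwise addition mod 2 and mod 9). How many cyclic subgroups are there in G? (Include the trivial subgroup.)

6

A cyclic subgroup of order d is generated by each of its φ(d) elements of order d, so the cyclic subgroups of order d number (#elements of order d)/φ(d).
Cyclic subgroups by order — order 1: 1; order 2: 1; order 3: 1; order 6: 1; order 9: 1; order 18: 1.
Total: 6.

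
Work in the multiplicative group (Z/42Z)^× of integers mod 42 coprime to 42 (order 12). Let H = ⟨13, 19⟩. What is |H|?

6

|⟨13⟩| = 2 and |⟨19⟩| = 6, so |H| is a multiple of lcm(2, 6) = 6 and divides |G| = 12.
Closing under the operation: H = {1, 13, 19, 25, 31, 37}, so |H| = 6.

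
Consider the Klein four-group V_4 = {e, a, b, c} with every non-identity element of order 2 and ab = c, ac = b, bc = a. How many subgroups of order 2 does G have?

3

|G| = 4 and 2 | 4, so subgroups of order 2 are possible by Lagrange.
The subgroups of order 2 are: {e, a}; {e, b}; {e, c}.
So G has 3 subgroups of order 2.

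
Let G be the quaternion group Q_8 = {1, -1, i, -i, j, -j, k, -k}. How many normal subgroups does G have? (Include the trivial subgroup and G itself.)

6

G has 6 subgroups. Checking conjugation-invariance by order — order 1: 1/1 normal; order 2: 1/1 normal; order 4: 3/3 normal; order 8: 1/1 normal.
Total normal subgroups: 6.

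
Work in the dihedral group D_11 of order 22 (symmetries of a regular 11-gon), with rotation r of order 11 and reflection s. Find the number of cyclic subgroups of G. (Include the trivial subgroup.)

13

Group the elements of G by the cyclic subgroup they generate; each cyclic subgroup of order d accounts for φ(d) elements.
Cyclic subgroups by order — order 1: 1; order 2: 11; order 11: 1.
Total: 13.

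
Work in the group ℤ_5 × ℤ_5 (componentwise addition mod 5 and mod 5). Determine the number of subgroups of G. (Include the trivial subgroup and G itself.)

8

|G| = 25, so by Lagrange every subgroup order divides 25. Divisors: 1, 5, 25.
Subgroups by order — order 1: 1; order 5: 6; order 25: 1.
Total: 1 + 6 + 1 = 8.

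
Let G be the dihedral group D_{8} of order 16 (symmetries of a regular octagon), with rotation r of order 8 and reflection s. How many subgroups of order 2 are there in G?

9

|G| = 16 and 2 | 16, so subgroups of order 2 are possible by Lagrange.
The subgroups of order 2 are: {e, r^2s}; {e, r^3s}; {e, r^4}; {e, r^4s}; … (9 in all).
So G has 9 subgroups of order 2.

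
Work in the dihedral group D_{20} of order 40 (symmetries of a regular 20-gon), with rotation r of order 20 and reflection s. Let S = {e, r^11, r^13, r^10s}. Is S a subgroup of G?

r^13 ∈ S but its inverse r^7 ∉ S, so S is not a subgroup.

No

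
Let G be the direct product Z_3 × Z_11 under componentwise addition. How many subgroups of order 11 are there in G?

|G| = 33 and 11 | 33, so subgroups of order 11 are possible by Lagrange.
The subgroups of order 11 are: {(0,0), (0,1), (0,2), (0,3), (0,4), (0,5), (0,6), (0,7), (0,8), (0,9), (0,10)}.
So G has 1 subgroup of order 11.

1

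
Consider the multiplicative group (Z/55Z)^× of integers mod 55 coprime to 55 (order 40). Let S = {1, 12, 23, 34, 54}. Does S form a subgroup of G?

Closure fails: 34 · 54 = 21 ∉ S. So S is not a subgroup.

No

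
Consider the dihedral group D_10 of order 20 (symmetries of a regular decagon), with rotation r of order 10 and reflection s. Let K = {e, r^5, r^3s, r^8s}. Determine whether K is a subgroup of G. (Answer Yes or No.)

|K| = 4 divides |G| = 20, consistent with Lagrange.
K contains the identity, every element's inverse is in K, and K is closed under ·: it is a subgroup.

Yes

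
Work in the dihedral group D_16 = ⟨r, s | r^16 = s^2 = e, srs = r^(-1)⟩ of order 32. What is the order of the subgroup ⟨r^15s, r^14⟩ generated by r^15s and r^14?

|⟨r^15s⟩| = 2 and |⟨r^14⟩| = 8, so |H| is a multiple of lcm(2, 8) = 8 and divides |G| = 32.
Closing under the operation: H = {e, r^2, r^4, r^6, r^8, r^10, r^12, r^14, rs, r^3s, r^5s, r^7s, r^9s, r^11s, r^13s, r^15s}, so |H| = 16.

16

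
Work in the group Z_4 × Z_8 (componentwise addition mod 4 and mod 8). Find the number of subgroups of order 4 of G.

|G| = 32 and 4 | 32, so subgroups of order 4 are possible by Lagrange.
The subgroups of order 4 are: {(0,0), (0,2), (0,4), (0,6)}; {(0,0), (0,4), (2,0), (2,4)}; {(0,0), (0,4), (2,2), (2,6)}; {(0,0), (1,0), (2,0), (3,0)}; … (7 in all).
So G has 7 subgroups of order 4.

7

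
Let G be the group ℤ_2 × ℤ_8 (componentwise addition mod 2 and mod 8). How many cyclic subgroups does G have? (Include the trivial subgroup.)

Each element a generates a cyclic subgroup ⟨a⟩; distinct elements may generate the same one (a cyclic group of order d has φ(d) generators).
Cyclic subgroups by order — order 1: 1; order 2: 3; order 4: 2; order 8: 2.
Total: 8.

8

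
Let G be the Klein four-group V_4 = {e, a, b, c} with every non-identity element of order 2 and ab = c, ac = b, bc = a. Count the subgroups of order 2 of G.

3

|G| = 4 and 2 | 4, so subgroups of order 2 are possible by Lagrange.
The subgroups of order 2 are: {e, a}; {e, b}; {e, c}.
So G has 3 subgroups of order 2.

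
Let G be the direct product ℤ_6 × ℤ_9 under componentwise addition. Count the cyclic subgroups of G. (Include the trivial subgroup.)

Each element a generates a cyclic subgroup ⟨a⟩; distinct elements may generate the same one (a cyclic group of order d has φ(d) generators).
Cyclic subgroups by order — order 1: 1; order 2: 1; order 3: 4; order 6: 4; order 9: 3; order 18: 3.
Total: 16.

16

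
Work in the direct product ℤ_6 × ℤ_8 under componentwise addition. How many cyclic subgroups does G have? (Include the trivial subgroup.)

16

A cyclic subgroup of order d is generated by each of its φ(d) elements of order d, so the cyclic subgroups of order d number (#elements of order d)/φ(d).
Cyclic subgroups by order — order 1: 1; order 2: 3; order 3: 1; order 4: 2; order 6: 3; order 8: 2; order 12: 2; order 24: 2.
Total: 16.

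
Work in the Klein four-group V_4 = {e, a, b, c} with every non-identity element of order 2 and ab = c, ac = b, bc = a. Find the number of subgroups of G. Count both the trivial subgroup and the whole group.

5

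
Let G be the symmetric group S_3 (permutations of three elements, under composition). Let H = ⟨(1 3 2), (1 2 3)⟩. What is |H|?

|⟨(1 3 2)⟩| = 3 and |⟨(1 2 3)⟩| = 3, so |H| is a multiple of lcm(3, 3) = 3 and divides |G| = 6.
Closing under the operation: H = {e, (1 2 3), (1 3 2)}, so |H| = 3.

3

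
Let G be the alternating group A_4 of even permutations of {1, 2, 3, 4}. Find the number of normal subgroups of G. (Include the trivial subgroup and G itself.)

G has 10 subgroups. Checking conjugation-invariance by order — order 1: 1/1 normal; order 2: 0/3 normal; order 3: 0/4 normal; order 4: 1/1 normal; order 12: 1/1 normal.
Total normal subgroups: 3.

3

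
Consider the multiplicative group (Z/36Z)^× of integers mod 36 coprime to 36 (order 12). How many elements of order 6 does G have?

6

The elements of order 6 are: 5, 7, 11, 23, 29, 31.
That's 6.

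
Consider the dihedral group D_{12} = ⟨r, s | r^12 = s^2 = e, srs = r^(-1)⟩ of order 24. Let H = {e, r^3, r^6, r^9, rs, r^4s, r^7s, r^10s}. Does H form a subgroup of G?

|H| = 8 divides |G| = 24, consistent with Lagrange.
H contains the identity, every element's inverse is in H, and H is closed under ·: it is a subgroup.

Yes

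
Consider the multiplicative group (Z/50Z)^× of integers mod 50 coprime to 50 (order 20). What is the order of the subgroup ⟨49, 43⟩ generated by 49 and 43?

4

|⟨49⟩| = 2 and |⟨43⟩| = 4, so |H| is a multiple of lcm(2, 4) = 4 and divides |G| = 20.
Closing under the operation: H = {1, 7, 43, 49}, so |H| = 4.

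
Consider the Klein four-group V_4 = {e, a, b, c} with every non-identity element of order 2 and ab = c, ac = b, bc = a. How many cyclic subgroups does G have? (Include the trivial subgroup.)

4

A cyclic subgroup of order d is generated by each of its φ(d) elements of order d, so the cyclic subgroups of order d number (#elements of order d)/φ(d).
Cyclic subgroups by order — order 1: 1; order 2: 3.
Total: 4.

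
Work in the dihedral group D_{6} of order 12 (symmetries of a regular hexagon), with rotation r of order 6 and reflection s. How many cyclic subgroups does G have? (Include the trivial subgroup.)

10

Each element a generates a cyclic subgroup ⟨a⟩; distinct elements may generate the same one (a cyclic group of order d has φ(d) generators).
Cyclic subgroups by order — order 1: 1; order 2: 7; order 3: 1; order 6: 1.
Total: 10.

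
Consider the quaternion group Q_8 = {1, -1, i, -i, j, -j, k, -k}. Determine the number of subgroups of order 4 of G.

|G| = 8 and 4 | 8, so subgroups of order 4 are possible by Lagrange.
The subgroups of order 4 are: {1, -1, i, -i}; {1, -1, j, -j}; {1, -1, k, -k}.
So G has 3 subgroups of order 4.

3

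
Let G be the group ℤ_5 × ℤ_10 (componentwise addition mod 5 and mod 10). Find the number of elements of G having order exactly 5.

24

An element (a,b) has order lcm(ord(a), ord(b)); count pairs with lcm equal to 5.
Enumerating gives 24 such elements.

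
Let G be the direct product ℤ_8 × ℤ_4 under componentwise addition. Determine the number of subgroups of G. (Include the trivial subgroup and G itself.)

22

|G| = 32, so by Lagrange every subgroup order divides 32. Divisors: 1, 2, 4, 8, 16, 32.
Subgroups by order — order 1: 1; order 2: 3; order 4: 7; order 8: 7; order 16: 3; order 32: 1.
Total: 1 + 3 + 7 + 7 + 3 + 1 = 22.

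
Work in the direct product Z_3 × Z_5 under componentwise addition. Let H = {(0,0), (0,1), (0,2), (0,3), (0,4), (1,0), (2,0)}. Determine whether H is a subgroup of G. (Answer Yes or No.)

|H| = 7 does not divide |G| = 15, so by Lagrange H is not a subgroup.

No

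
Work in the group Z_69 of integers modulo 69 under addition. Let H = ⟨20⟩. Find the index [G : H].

1

|⟨20⟩| = 69 and |G| = 69.
By Lagrange, [G : H] = |G|/|H| = 69/69 = 1.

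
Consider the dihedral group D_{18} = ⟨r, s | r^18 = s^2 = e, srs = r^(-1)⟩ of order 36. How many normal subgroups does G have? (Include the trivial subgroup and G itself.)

G has 45 subgroups. Checking conjugation-invariance by order — order 1: 1/1 normal; order 2: 1/19 normal; order 3: 1/1 normal; order 4: 0/9 normal; order 6: 1/7 normal; order 9: 1/1 normal; order 12: 0/3 normal; order 18: 3/3 normal; order 36: 1/1 normal.
Total normal subgroups: 9.

9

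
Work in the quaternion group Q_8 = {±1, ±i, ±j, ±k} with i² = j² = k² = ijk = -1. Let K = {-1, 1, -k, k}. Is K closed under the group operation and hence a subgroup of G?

|K| = 4 divides |G| = 8, consistent with Lagrange.
K contains the identity, every element's inverse is in K, and K is closed under ·: it is a subgroup.
In fact K = ⟨-k⟩.

Yes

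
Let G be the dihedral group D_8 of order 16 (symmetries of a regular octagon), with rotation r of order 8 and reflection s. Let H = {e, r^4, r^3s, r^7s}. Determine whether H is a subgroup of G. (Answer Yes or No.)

|H| = 4 divides |G| = 16, consistent with Lagrange.
H contains the identity, every element's inverse is in H, and H is closed under ·: it is a subgroup.

Yes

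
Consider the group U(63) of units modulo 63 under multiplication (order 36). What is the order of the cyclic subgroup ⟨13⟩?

6

Compute successive powers of 13 mod 63: 13, 43, 55, 22, 34, 1; 13^6 ≡ 1 (mod 63).
So |⟨13⟩| = 6.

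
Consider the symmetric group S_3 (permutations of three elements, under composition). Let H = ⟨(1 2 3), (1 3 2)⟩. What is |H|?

3

|⟨(1 2 3)⟩| = 3 and |⟨(1 3 2)⟩| = 3, so |H| is a multiple of lcm(3, 3) = 3 and divides |G| = 6.
Closing under the operation: H = {e, (1 2 3), (1 3 2)}, so |H| = 3.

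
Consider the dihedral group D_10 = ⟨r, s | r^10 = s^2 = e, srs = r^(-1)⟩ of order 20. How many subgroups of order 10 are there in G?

3

|G| = 20 and 10 | 20, so subgroups of order 10 are possible by Lagrange.
The subgroups of order 10 are: {e, r, r^2, r^3, r^4, r^5, r^6, r^7, r^8, r^9}; {e, r^2, r^4, r^6, r^8, s, r^2s, r^4s, r^6s, r^8s}; {e, r^2, r^4, r^6, r^8, rs, r^3s, r^5s, r^7s, r^9s}.
So G has 3 subgroups of order 10.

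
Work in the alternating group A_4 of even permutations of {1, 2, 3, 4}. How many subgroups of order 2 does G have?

3

|G| = 12 and 2 | 12, so subgroups of order 2 are possible by Lagrange.
The subgroups of order 2 are: {e, (1 2)(3 4)}; {e, (1 3)(2 4)}; {e, (1 4)(2 3)}.
So G has 3 subgroups of order 2.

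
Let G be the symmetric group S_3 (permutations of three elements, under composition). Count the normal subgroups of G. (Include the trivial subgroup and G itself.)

G has 6 subgroups. Checking conjugation-invariance by order — order 1: 1/1 normal; order 2: 0/3 normal; order 3: 1/1 normal; order 6: 1/1 normal.
Total normal subgroups: 3.

3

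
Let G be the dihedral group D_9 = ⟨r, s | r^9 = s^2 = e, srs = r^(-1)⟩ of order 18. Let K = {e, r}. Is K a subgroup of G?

No

r ∈ K but its inverse r^8 ∉ K, so K is not a subgroup.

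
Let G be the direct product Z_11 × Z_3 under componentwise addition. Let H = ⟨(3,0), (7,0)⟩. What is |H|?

11

|⟨(3,0)⟩| = 11 and |⟨(7,0)⟩| = 11, so |H| is a multiple of lcm(11, 11) = 11 and divides |G| = 33.
Closing under the operation: H = {(0,0), (1,0), (2,0), (3,0), (4,0), (5,0), (6,0), (7,0), (8,0), (9,0), (10,0)}, so |H| = 11.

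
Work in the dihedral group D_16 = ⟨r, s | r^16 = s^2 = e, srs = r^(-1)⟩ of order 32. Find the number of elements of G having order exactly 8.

4

The elements of order 8 are: r^2, r^6, r^10, r^14.
That's 4.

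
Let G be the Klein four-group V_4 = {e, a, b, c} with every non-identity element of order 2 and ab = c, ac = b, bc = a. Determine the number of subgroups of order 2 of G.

|G| = 4 and 2 | 4, so subgroups of order 2 are possible by Lagrange.
The subgroups of order 2 are: {e, a}; {e, b}; {e, c}.
So G has 3 subgroups of order 2.

3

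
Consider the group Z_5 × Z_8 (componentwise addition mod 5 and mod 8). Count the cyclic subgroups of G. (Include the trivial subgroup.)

8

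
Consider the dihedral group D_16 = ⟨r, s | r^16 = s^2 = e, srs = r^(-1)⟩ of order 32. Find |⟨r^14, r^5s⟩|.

|⟨r^14⟩| = 8 and |⟨r^5s⟩| = 2, so |H| is a multiple of lcm(8, 2) = 8 and divides |G| = 32.
Closing under the operation: H = {e, r^2, r^4, r^6, r^8, r^10, r^12, r^14, rs, r^3s, r^5s, r^7s, r^9s, r^11s, r^13s, r^15s}, so |H| = 16.

16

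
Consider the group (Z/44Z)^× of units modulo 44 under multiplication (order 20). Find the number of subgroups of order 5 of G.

|G| = 20 and 5 | 20, so subgroups of order 5 are possible by Lagrange.
The subgroups of order 5 are: {1, 5, 9, 25, 37}.
So G has 1 subgroup of order 5.

1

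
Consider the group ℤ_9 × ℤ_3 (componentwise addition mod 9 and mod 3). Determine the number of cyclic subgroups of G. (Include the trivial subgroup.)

Each element a generates a cyclic subgroup ⟨a⟩; distinct elements may generate the same one (a cyclic group of order d has φ(d) generators).
Cyclic subgroups by order — order 1: 1; order 3: 4; order 9: 3.
Total: 8.

8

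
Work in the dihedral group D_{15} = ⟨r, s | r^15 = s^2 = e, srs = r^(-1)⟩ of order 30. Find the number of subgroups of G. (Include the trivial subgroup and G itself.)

|G| = 30, so by Lagrange every subgroup order divides 30. Divisors: 1, 2, 3, 5, 6, 10, 15, 30.
Subgroups by order — order 1: 1; order 2: 15; order 3: 1; order 5: 1; order 6: 5; order 10: 3; order 15: 1; order 30: 1.
Total: 1 + 15 + 1 + 1 + 5 + 3 + 1 + 1 = 28.

28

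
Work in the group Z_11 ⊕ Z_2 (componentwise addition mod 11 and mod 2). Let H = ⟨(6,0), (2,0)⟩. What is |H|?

|⟨(6,0)⟩| = 11 and |⟨(2,0)⟩| = 11, so |H| is a multiple of lcm(11, 11) = 11 and divides |G| = 22.
Closing under the operation: H = {(0,0), (1,0), (2,0), (3,0), (4,0), (5,0), (6,0), (7,0), (8,0), (9,0), (10,0)}, so |H| = 11.

11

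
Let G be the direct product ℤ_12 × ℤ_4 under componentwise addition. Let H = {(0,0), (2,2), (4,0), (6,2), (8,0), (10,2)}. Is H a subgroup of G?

Yes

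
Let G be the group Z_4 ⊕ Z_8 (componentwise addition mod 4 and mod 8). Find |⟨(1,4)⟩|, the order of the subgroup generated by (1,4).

4

The order of (1,4) in Z_4 × Z_8 is lcm(ord(1) in Z_4, ord(4) in Z_8).
ord(1) = 4 and ord(4) = 2, so |⟨(1,4)⟩| = lcm(4, 2) = 4.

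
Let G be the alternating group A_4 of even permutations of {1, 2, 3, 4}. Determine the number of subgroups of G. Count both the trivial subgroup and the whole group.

|G| = 12, so by Lagrange every subgroup order divides 12. Divisors: 1, 2, 3, 4, 6, 12.
Subgroups by order — order 1: 1; order 2: 3; order 3: 4; order 4: 1; order 6: 0; order 12: 1.
Total: 1 + 3 + 4 + 1 + 0 + 1 = 10.

10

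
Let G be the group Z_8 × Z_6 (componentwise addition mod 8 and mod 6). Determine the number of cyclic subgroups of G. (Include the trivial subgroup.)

Each element a generates a cyclic subgroup ⟨a⟩; distinct elements may generate the same one (a cyclic group of order d has φ(d) generators).
Cyclic subgroups by order — order 1: 1; order 2: 3; order 3: 1; order 4: 2; order 6: 3; order 8: 2; order 12: 2; order 24: 2.
Total: 16.

16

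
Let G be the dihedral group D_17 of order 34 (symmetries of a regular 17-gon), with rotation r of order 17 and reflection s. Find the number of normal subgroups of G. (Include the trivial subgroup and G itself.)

G has 20 subgroups. Checking conjugation-invariance by order — order 1: 1/1 normal; order 2: 0/17 normal; order 17: 1/1 normal; order 34: 1/1 normal.
Total normal subgroups: 3.

3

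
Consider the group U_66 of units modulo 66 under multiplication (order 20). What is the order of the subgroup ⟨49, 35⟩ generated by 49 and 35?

|⟨49⟩| = 5 and |⟨35⟩| = 10, so |H| is a multiple of lcm(5, 10) = 10 and divides |G| = 20.
Closing under the operation: H = {1, 17, 25, 29, 31, 35, 37, 41, 49, 65}, so |H| = 10.

10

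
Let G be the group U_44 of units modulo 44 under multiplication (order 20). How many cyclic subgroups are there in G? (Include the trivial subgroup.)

8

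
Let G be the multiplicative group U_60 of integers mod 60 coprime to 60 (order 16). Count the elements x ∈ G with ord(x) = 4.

8

The elements of order 4 are: 7, 13, 17, 23, 37, 43, 47, 53.
That's 8.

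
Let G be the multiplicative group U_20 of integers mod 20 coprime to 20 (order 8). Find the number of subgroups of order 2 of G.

|G| = 8 and 2 | 8, so subgroups of order 2 are possible by Lagrange.
The subgroups of order 2 are: {1, 11}; {1, 19}; {1, 9}.
So G has 3 subgroups of order 2.

3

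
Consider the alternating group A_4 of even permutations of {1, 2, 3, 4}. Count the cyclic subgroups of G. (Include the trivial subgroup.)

A cyclic subgroup of order d is generated by each of its φ(d) elements of order d, so the cyclic subgroups of order d number (#elements of order d)/φ(d).
Cyclic subgroups by order — order 1: 1; order 2: 3; order 3: 4.
Total: 8.

8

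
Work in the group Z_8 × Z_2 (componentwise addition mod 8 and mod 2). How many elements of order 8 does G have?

An element (a,b) has order lcm(ord(a), ord(b)); count pairs with lcm equal to 8.
Enumerating gives 8 such elements.

8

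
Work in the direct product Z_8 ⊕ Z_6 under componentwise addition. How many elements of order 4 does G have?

4

An element (a,b) has order lcm(ord(a), ord(b)); count pairs with lcm equal to 4.
Enumerating gives 4 such elements.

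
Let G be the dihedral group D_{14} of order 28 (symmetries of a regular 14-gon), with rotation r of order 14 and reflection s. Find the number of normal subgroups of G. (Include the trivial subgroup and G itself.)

7

G has 28 subgroups. Checking conjugation-invariance by order — order 1: 1/1 normal; order 2: 1/15 normal; order 4: 0/7 normal; order 7: 1/1 normal; order 14: 3/3 normal; order 28: 1/1 normal.
Total normal subgroups: 7.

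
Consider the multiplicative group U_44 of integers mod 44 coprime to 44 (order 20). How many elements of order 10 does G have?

12

Enumerating element orders in G gives 12 elements of order 10.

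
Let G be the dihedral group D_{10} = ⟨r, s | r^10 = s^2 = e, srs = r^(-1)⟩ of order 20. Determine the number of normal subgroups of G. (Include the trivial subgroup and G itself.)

7

G has 22 subgroups. Checking conjugation-invariance by order — order 1: 1/1 normal; order 2: 1/11 normal; order 4: 0/5 normal; order 5: 1/1 normal; order 10: 3/3 normal; order 20: 1/1 normal.
Total normal subgroups: 7.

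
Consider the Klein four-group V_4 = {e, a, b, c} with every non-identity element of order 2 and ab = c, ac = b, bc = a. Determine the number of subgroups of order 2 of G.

3

|G| = 4 and 2 | 4, so subgroups of order 2 are possible by Lagrange.
The subgroups of order 2 are: {e, a}; {e, b}; {e, c}.
So G has 3 subgroups of order 2.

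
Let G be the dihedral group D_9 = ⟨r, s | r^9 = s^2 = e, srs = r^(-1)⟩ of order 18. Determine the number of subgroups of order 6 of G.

3

|G| = 18 and 6 | 18, so subgroups of order 6 are possible by Lagrange.
The subgroups of order 6 are: {e, r^3, r^6, r^2s, r^5s, r^8s}; {e, r^3, r^6, s, r^3s, r^6s}; {e, r^3, r^6, rs, r^4s, r^7s}.
So G has 3 subgroups of order 6.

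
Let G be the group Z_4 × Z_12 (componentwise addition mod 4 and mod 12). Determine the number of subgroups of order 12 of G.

|G| = 48 and 12 | 48, so subgroups of order 12 are possible by Lagrange.
The subgroups of order 12 are: {(0,0), (0,1), (0,2), (0,3), (0,4), (0,5), (0,6), (0,7), (0,8), (0,9), (0,10), (0,11)}; {(0,0), (0,2), (0,4), (0,6), (0,8), (0,10), (2,0), (2,2), (2,4), (2,6), (2,8), (2,10)}; {(0,0), (0,2), (0,4), (0,6), (0,8), (0,10), (2,1), (2,3), (2,5), (2,7), (2,9), (2,11)}; {(0,0), (0,4), (0,8), (1,0), (1,4), (1,8), (2,0), (2,4), (2,8), (3,0), (3,4), (3,8)}; … (7 in all).
So G has 7 subgroups of order 12.

7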